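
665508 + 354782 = 1020290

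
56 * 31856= 1783936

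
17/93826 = 17/93826 = 0.00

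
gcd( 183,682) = 1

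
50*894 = 44700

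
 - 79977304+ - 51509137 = - 131486441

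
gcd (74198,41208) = 2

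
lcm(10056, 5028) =10056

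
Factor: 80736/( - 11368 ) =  - 348/49 =- 2^2* 3^1*7^( - 2) * 29^1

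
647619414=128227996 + 519391418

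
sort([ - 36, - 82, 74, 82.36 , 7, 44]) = [ - 82, - 36, 7, 44, 74, 82.36]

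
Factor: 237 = 3^1*79^1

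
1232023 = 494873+737150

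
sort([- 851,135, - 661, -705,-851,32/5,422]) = [ - 851,-851, - 705, - 661,32/5, 135,422 ]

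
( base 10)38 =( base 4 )212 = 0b100110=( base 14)2a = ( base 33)15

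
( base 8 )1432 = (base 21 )1gh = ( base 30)QE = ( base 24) 192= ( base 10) 794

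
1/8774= 1/8774 = 0.00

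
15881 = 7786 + 8095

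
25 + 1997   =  2022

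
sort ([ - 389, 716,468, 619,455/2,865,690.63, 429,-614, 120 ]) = [ - 614, - 389 , 120, 455/2, 429, 468, 619,690.63, 716, 865] 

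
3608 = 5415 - 1807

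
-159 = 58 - 217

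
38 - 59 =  - 21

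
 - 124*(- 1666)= 206584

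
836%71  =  55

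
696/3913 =696/3913 = 0.18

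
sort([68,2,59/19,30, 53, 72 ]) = [ 2,59/19,30,53 , 68, 72]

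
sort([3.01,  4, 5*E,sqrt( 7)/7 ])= [sqrt(7) /7, 3.01, 4, 5 * E]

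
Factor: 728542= 2^1*364271^1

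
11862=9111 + 2751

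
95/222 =95/222 = 0.43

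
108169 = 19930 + 88239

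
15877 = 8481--7396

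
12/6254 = 6/3127 = 0.00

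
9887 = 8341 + 1546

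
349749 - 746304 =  - 396555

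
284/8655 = 284/8655 = 0.03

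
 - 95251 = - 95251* 1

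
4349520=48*90615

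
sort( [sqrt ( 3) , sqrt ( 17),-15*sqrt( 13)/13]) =[  -  15 * sqrt( 13 )/13,sqrt( 3),sqrt( 17)]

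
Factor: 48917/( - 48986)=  - 2^( - 1 ) * 7^(-1)*11^1 * 3499^( - 1) * 4447^1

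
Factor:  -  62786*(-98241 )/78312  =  2^( - 2)*11^1 * 229^1*251^ (-1 ) * 31393^1 = 79078967/1004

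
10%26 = 10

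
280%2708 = 280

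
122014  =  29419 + 92595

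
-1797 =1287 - 3084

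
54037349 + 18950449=72987798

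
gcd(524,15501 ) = 1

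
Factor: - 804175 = -5^2*19^1 *1693^1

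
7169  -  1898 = 5271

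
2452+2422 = 4874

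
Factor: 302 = 2^1 * 151^1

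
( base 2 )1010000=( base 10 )80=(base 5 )310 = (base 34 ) 2c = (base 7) 143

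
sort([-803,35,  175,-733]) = [-803,-733 , 35, 175 ]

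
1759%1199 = 560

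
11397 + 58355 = 69752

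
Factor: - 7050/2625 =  - 94/35 = -2^1*5^( - 1)*7^( - 1)*47^1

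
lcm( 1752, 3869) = 92856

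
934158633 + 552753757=1486912390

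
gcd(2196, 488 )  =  244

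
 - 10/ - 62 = 5/31  =  0.16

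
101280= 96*1055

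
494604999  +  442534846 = 937139845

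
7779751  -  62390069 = -54610318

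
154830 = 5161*30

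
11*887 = 9757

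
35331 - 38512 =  - 3181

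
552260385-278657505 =273602880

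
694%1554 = 694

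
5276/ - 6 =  -2638/3  =  - 879.33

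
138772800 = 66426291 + 72346509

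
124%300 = 124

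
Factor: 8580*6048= 51891840=2^7 * 3^4*5^1*7^1*11^1 *13^1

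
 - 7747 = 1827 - 9574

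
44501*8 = 356008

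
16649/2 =16649/2 = 8324.50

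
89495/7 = 12785 = 12785.00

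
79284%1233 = 372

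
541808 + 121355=663163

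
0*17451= 0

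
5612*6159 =34564308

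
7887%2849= 2189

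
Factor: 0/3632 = 0 = 0^1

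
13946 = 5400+8546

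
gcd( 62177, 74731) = 1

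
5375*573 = 3079875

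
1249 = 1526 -277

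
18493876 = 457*40468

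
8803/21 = 419  +  4/21 = 419.19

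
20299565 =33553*605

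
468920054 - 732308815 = - 263388761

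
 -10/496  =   - 5/248= - 0.02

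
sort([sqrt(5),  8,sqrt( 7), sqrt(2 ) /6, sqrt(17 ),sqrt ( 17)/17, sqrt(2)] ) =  [ sqrt(2 ) /6, sqrt( 17)/17, sqrt( 2 ),sqrt( 5 ), sqrt ( 7 ), sqrt( 17), 8]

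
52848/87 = 17616/29 = 607.45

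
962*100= 96200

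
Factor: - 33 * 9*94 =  - 2^1*3^3  *11^1*47^1 =- 27918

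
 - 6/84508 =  - 1 + 42251/42254  =  - 0.00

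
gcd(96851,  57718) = 1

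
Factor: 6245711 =37^1 * 168803^1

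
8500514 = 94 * 90431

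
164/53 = 164/53 = 3.09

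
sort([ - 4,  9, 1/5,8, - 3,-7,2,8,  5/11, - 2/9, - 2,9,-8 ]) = [ - 8,  -  7,  -  4 , - 3, - 2,  -  2/9,1/5, 5/11,2, 8,8, 9, 9]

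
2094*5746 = 12032124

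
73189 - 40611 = 32578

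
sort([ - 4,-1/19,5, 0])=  [ - 4, - 1/19 , 0, 5]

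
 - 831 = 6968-7799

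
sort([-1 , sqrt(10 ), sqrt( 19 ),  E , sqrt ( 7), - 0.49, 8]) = [ - 1, - 0.49, sqrt(7 ), E, sqrt(10 ), sqrt( 19) , 8]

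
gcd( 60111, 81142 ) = 1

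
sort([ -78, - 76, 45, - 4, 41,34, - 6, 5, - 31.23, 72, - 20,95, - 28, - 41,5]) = [ - 78, - 76, - 41, - 31.23, - 28, - 20,  -  6,-4, 5,5, 34,41 , 45, 72 , 95 ]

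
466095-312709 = 153386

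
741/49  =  15 + 6/49 = 15.12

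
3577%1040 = 457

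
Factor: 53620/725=10724/145 = 2^2*5^( - 1)*7^1*29^(-1)*383^1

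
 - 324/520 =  - 81/130  =  - 0.62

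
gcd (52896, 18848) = 608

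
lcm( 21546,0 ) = 0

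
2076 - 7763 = -5687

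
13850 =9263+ 4587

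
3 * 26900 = 80700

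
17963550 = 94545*190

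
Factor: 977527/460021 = 37^( - 1 ) * 419^1*2333^1*12433^( - 1 )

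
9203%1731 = 548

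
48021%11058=3789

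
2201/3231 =2201/3231 = 0.68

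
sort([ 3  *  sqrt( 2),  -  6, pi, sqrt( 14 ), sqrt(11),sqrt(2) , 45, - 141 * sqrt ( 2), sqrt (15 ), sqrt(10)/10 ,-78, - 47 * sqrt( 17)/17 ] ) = [  -  141*sqrt( 2), - 78, - 47*sqrt( 17)/17 , - 6,sqrt( 10)/10, sqrt (2), pi,sqrt( 11), sqrt( 14 ),sqrt( 15 ),3*sqrt(2),45] 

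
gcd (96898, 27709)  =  1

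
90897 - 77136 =13761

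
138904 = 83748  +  55156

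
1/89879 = 1/89879 = 0.00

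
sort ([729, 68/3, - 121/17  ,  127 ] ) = [ -121/17,68/3,127, 729 ]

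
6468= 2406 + 4062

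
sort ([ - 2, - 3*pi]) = [ - 3*pi, - 2 ] 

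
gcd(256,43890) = 2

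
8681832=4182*2076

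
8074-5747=2327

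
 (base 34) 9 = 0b1001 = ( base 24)9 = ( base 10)9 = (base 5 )14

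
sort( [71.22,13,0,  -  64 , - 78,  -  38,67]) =[  -  78, - 64,  -  38,0,13, 67,71.22]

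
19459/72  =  19459/72 = 270.26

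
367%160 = 47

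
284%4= 0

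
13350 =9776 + 3574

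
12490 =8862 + 3628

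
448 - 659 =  - 211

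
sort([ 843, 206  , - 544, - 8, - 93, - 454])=[-544,-454, -93, -8,206, 843 ] 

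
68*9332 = 634576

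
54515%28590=25925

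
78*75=5850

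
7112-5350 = 1762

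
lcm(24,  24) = 24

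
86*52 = 4472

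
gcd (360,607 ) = 1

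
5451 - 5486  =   - 35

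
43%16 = 11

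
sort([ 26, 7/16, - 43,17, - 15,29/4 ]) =[ - 43, - 15,  7/16,29/4, 17, 26]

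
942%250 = 192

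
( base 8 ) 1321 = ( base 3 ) 222201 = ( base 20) 1g1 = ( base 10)721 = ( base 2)1011010001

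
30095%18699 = 11396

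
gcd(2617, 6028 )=1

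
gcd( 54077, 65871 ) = 1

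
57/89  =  57/89 = 0.64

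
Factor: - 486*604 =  - 2^3*3^5*151^1 = - 293544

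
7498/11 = 681 + 7/11=681.64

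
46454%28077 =18377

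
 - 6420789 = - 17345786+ 10924997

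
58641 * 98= 5746818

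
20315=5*4063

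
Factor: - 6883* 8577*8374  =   - 2^1*3^2*53^1*79^1*953^1*6883^1 = - 494363201634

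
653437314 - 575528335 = 77908979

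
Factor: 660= 2^2*3^1*5^1 * 11^1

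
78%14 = 8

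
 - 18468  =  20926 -39394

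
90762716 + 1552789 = 92315505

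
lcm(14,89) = 1246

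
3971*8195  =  32542345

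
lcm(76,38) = 76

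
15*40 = 600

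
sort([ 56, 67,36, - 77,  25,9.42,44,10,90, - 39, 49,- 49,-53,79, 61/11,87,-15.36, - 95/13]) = [  -  77, - 53, - 49,  -  39, - 15.36, - 95/13, 61/11, 9.42,10,25,36,44,49,  56, 67,79,87,90]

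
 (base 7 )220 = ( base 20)5c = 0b1110000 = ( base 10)112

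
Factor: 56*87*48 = 233856 = 2^7*3^2*7^1*29^1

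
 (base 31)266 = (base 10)2114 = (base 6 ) 13442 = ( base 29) 2EQ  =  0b100001000010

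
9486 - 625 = 8861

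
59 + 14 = 73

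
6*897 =5382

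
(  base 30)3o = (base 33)3f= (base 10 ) 114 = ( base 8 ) 162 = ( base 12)96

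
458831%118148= 104387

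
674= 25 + 649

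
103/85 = 103/85 = 1.21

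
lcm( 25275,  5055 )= 25275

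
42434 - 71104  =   - 28670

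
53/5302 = 53/5302 = 0.01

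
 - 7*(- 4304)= 30128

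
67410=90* 749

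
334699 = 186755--147944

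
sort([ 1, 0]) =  [ 0,  1 ]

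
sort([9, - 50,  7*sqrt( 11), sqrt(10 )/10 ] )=[ - 50,sqrt(10 )/10, 9,7*sqrt( 11 ) ] 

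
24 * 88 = 2112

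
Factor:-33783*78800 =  - 2662100400  =  -2^4*3^1*5^2*197^1*11261^1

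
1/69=1/69 = 0.01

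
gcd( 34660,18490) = 10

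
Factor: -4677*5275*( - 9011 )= 3^1*5^2*211^1*1559^1*9011^1 = 222311957925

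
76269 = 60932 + 15337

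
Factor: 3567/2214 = 29/18 = 2^ ( - 1 )*3^( - 2)*29^1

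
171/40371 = 57/13457 = 0.00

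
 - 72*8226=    - 592272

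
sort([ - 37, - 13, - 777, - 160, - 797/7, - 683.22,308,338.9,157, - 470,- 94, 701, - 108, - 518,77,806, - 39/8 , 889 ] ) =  [ - 777, -683.22, - 518, - 470, - 160,- 797/7, - 108, - 94, - 37, - 13, - 39/8,77, 157,308,338.9,  701,806,889]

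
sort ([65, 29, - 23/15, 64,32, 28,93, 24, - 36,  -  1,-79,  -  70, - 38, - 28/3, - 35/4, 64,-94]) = [ - 94, - 79,-70, - 38, - 36, - 28/3,-35/4,-23/15 ,-1 , 24, 28,29, 32, 64 , 64, 65 , 93 ]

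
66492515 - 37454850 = 29037665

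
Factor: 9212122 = 2^1*523^1*8807^1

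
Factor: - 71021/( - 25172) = 2^(-2)*7^(  -  1 )*79^1 = 79/28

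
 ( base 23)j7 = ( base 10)444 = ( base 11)374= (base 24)ic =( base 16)1bc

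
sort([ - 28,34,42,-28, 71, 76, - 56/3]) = [ - 28, - 28, - 56/3,34, 42,71,76 ] 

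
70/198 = 35/99 = 0.35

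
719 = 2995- 2276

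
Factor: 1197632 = 2^6 * 18713^1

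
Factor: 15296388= 2^2 * 3^1*127^1*10037^1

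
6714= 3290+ 3424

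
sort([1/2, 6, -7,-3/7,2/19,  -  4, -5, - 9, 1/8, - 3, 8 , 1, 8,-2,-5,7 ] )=[-9,  -  7, - 5,-5,  -  4, - 3, - 2,- 3/7,2/19,1/8 , 1/2,1,6, 7, 8 , 8]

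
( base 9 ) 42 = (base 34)14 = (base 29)19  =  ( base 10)38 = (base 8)46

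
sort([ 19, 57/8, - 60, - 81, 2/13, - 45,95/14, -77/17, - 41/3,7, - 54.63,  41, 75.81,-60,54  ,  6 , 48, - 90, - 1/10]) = [ - 90, - 81, - 60,-60, - 54.63,-45, - 41/3,  -  77/17,-1/10, 2/13,6, 95/14, 7, 57/8, 19,41,48,54, 75.81 ] 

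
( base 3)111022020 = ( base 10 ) 9699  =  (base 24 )gk3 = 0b10010111100011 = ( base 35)7w4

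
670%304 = 62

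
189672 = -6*( - 31612)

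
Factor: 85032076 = 2^2 * 1427^1*14897^1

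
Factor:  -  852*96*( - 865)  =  2^7*3^2*5^1 *71^1*173^1= 70750080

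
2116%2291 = 2116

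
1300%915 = 385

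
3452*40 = 138080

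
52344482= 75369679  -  23025197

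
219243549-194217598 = 25025951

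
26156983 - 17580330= 8576653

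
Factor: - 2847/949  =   - 3=- 3^1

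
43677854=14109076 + 29568778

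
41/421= 41/421 =0.10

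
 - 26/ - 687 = 26/687 = 0.04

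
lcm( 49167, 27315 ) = 245835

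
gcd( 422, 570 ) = 2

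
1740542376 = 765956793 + 974585583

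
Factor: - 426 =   -  2^1*3^1*71^1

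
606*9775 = 5923650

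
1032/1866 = 172/311 = 0.55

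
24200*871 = 21078200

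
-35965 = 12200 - 48165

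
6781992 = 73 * 92904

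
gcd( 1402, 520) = 2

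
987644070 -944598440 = 43045630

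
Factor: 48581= 13^1*37^1* 101^1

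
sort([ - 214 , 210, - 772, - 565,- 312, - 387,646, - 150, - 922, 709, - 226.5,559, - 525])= [ - 922,-772, - 565, - 525,  -  387, - 312, - 226.5, - 214, - 150,210,559,646,  709 ]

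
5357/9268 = 5357/9268 = 0.58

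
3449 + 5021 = 8470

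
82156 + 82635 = 164791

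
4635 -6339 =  -1704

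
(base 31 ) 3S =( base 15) 81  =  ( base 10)121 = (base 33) 3m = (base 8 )171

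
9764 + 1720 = 11484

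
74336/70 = 1061+33/35 = 1061.94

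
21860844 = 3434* 6366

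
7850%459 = 47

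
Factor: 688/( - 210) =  - 2^3*3^( - 1 )*5^( - 1)*7^(  -  1 )*43^1  =  - 344/105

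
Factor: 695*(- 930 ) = - 646350 = - 2^1*3^1 * 5^2*31^1*139^1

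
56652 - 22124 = 34528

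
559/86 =13/2=6.50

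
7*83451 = 584157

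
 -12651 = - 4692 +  - 7959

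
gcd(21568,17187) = 337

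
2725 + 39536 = 42261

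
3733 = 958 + 2775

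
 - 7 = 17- 24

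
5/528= 5/528 = 0.01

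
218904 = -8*(-27363 )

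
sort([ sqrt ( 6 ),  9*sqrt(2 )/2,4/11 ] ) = [ 4/11,  sqrt( 6 ),  9*sqrt(2 ) /2]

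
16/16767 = 16/16767 = 0.00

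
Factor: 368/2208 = 1/6  =  2^( - 1 )*3^( -1)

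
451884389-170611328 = 281273061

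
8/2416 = 1/302 = 0.00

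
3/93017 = 3/93017 = 0.00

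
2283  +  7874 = 10157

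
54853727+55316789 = 110170516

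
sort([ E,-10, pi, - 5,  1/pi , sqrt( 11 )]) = [  -  10, - 5 , 1/pi, E, pi,sqrt( 11) ]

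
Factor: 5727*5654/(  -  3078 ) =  - 5396743/513 = - 3^( - 3) * 11^1*19^( -1)*23^1*83^1*257^1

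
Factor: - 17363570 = - 2^1*5^1 * 7^1 * 248051^1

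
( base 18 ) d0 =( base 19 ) C6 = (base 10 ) 234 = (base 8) 352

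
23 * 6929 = 159367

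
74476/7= 10639 + 3/7= 10639.43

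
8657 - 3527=5130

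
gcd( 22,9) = 1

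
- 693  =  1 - 694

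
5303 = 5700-397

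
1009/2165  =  1009/2165 = 0.47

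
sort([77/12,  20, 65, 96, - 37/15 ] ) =[ - 37/15,77/12,20 , 65, 96 ]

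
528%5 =3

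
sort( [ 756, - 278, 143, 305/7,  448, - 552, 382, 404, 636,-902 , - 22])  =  [  -  902, - 552, - 278, - 22, 305/7, 143,382, 404, 448, 636,756]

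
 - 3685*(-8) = 29480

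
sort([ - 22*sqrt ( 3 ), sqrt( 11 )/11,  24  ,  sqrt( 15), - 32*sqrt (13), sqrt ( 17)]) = [- 32*sqrt( 13 ), - 22*sqrt(3),  sqrt(11 )/11, sqrt( 15 ) , sqrt ( 17 ), 24 ] 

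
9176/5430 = 4588/2715 = 1.69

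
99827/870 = 99827/870 = 114.74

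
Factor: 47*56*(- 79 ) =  - 207928 = -2^3* 7^1*47^1*79^1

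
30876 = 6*5146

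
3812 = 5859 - 2047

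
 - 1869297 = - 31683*59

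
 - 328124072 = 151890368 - 480014440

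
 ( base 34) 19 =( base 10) 43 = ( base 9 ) 47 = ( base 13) 34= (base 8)53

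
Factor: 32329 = 11^1*2939^1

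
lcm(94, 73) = 6862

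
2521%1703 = 818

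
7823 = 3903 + 3920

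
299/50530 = 299/50530 = 0.01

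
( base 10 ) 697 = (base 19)1HD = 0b1010111001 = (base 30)n7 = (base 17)270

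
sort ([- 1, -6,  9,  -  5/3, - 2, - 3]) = [ - 6, -3,- 2,-5/3,  -  1 , 9]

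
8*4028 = 32224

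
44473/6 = 7412 + 1/6 = 7412.17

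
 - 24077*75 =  - 1805775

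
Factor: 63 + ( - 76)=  - 13 = -13^1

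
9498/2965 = 3 + 603/2965 = 3.20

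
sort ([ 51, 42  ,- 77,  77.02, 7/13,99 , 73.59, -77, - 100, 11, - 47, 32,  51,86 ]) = [ - 100,-77, - 77, - 47, 7/13, 11,32 , 42 , 51,51, 73.59,77.02, 86, 99 ]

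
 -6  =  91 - 97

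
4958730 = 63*78710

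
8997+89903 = 98900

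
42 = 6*7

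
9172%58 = 8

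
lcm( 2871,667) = 66033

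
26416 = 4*6604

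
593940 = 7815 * 76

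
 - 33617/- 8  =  33617/8 = 4202.12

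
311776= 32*9743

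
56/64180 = 14/16045=   0.00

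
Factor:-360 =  - 2^3*3^2*5^1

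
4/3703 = 4/3703 = 0.00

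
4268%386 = 22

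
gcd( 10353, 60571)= 119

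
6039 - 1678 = 4361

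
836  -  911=-75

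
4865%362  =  159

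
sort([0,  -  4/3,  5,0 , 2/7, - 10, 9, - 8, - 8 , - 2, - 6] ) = [ - 10, - 8, - 8, - 6,-2 ,  -  4/3, 0, 0, 2/7, 5, 9 ]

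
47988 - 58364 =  -10376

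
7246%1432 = 86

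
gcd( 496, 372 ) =124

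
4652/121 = 38+54/121 = 38.45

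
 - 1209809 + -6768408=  - 7978217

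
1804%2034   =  1804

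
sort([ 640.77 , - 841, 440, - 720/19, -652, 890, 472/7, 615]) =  [ -841, - 652, - 720/19,472/7 , 440, 615,  640.77, 890 ] 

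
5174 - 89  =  5085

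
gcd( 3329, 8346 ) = 1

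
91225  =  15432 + 75793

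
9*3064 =27576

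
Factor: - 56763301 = - 7^1 *347^1*23369^1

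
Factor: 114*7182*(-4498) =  - 3682728504 = - 2^3*3^4 * 7^1*13^1*19^2*173^1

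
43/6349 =43/6349 = 0.01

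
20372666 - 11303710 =9068956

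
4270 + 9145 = 13415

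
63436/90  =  704+38/45= 704.84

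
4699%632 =275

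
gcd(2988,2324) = 332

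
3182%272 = 190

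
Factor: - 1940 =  - 2^2*5^1*97^1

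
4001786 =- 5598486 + 9600272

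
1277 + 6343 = 7620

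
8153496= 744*10959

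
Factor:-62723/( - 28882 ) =2^( - 1)*7^(-1 )* 2063^( - 1)*  62723^1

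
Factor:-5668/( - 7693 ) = 2^2*7^( - 2)*13^1 * 109^1*157^(-1) 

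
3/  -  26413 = -3/26413 = - 0.00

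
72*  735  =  52920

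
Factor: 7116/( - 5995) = -2^2 * 3^1*5^( - 1 )*11^( - 1)*109^(  -  1)*593^1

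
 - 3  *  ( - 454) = 1362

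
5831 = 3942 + 1889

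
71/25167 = 71/25167 = 0.00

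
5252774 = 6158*853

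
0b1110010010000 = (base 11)5548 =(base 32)74g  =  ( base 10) 7312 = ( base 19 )114g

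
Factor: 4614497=17^1* 521^2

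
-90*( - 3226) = 290340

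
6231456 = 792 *7868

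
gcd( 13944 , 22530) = 6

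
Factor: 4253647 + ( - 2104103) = 2^3 * 268693^1 = 2149544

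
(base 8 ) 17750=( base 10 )8168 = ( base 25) d1i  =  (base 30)928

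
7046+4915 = 11961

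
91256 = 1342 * 68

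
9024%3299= 2426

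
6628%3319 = 3309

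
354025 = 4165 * 85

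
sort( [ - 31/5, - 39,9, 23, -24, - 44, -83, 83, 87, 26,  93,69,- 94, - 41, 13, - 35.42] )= [  -  94,- 83,- 44, - 41, - 39, - 35.42, - 24, - 31/5, 9, 13, 23,26,69, 83,87,93]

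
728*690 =502320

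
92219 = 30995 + 61224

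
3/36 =1/12 = 0.08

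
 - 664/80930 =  - 1+40133/40465  =  - 0.01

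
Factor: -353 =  - 353^1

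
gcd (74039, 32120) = 1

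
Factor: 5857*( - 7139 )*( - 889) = 7^1*11^2*59^1 * 127^1 * 5857^1 = 37171866347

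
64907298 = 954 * 68037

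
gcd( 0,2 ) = 2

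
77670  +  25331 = 103001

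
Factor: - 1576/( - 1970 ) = 2^2*5^( - 1) = 4/5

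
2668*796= 2123728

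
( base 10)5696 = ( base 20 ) e4g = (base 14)210C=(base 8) 13100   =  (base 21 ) cj5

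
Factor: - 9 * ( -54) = 486 = 2^1 * 3^5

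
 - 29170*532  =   - 15518440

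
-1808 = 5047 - 6855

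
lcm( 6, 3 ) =6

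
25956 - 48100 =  - 22144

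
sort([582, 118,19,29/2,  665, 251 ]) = [ 29/2, 19, 118,251,582,665 ] 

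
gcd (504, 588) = 84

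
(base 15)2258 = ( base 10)7283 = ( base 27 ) 9qk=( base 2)1110001110011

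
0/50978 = 0 = 0.00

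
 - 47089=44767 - 91856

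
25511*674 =17194414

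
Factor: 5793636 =2^2*3^1  *482803^1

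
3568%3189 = 379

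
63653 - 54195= 9458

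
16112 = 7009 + 9103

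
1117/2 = 558 + 1/2= 558.50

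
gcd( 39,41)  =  1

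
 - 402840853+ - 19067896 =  - 421908749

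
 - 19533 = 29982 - 49515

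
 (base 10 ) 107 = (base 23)4F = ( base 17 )65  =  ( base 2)1101011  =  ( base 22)4j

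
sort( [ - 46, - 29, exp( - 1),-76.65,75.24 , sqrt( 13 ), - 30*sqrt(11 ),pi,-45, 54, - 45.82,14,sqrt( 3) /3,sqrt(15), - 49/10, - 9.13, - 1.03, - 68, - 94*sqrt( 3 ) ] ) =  [ - 94*sqrt (3), - 30*sqrt( 11 ), - 76.65, - 68, - 46, -45.82, - 45, - 29, - 9.13 , - 49/10, - 1.03,exp( - 1), sqrt (3 ) /3,pi , sqrt( 13)  ,  sqrt( 15),14,54,75.24]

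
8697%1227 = 108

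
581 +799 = 1380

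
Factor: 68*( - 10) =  - 2^3*5^1*17^1 = - 680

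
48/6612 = 4/551 = 0.01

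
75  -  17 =58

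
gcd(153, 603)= 9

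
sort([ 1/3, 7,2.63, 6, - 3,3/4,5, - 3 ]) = [ - 3,-3, 1/3, 3/4 , 2.63,5,6, 7]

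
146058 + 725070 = 871128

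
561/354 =1+69/118 = 1.58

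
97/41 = 97/41=2.37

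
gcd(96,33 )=3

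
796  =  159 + 637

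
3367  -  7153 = -3786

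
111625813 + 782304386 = 893930199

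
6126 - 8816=-2690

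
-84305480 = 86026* ( - 980 )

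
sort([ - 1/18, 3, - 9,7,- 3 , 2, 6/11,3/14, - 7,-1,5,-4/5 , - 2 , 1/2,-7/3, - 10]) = [ - 10,  -  9,  -  7,-3,- 7/3, - 2,-1, - 4/5,- 1/18, 3/14,1/2,6/11, 2,3,5,7 ]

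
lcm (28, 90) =1260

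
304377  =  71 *4287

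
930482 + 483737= 1414219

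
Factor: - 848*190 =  - 161120=- 2^5 * 5^1*19^1*53^1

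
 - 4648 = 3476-8124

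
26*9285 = 241410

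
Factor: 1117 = 1117^1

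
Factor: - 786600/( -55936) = 2^(- 4 )*3^2*5^2 = 225/16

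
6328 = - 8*( - 791)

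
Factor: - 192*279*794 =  - 2^7*3^3*31^1*397^1 = -42532992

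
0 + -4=-4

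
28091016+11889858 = 39980874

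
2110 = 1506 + 604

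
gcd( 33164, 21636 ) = 4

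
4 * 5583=22332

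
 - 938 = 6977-7915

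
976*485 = 473360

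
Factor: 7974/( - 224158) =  - 9/253= - 3^2*11^(  -  1 )*23^( - 1)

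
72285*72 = 5204520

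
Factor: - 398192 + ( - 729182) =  - 2^1*43^1*13109^1 = -1127374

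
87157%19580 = 8837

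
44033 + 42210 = 86243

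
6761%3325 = 111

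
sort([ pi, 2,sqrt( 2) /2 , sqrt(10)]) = [ sqrt( 2)/2, 2, pi, sqrt( 10) ] 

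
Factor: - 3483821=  - 11^1*19^1*79^1*211^1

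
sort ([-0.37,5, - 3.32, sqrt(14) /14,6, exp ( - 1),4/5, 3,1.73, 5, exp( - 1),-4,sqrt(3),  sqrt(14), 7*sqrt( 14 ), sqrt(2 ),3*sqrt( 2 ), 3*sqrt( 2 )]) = [ - 4, - 3.32, - 0.37,sqrt(14 )/14, exp( - 1 ), exp ( - 1), 4/5, sqrt(2 ), 1.73, sqrt(3),3, sqrt (14), 3*sqrt( 2),  3*sqrt ( 2 ), 5,5,6, 7*sqrt(14 )] 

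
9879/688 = 9879/688 = 14.36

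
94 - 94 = 0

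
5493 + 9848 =15341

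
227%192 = 35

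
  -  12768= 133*( - 96)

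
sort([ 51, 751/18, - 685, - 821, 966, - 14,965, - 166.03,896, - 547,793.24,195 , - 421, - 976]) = [ - 976,  -  821, - 685, - 547, - 421, - 166.03,  -  14, 751/18,51,195,793.24,896, 965,966]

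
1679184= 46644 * 36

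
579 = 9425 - 8846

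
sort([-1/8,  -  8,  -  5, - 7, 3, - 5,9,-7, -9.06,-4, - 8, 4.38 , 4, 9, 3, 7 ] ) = [ - 9.06, - 8,  -  8, - 7, - 7, - 5,  -  5, - 4, - 1/8, 3,3,  4,4.38, 7,  9,  9]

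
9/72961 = 9/72961 = 0.00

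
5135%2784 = 2351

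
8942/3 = 8942/3 = 2980.67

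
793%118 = 85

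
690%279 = 132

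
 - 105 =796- 901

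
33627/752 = 44+539/752 = 44.72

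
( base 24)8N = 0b11010111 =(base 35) 65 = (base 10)215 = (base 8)327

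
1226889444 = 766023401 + 460866043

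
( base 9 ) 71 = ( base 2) 1000000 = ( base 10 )64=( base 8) 100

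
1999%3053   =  1999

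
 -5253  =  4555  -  9808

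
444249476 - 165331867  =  278917609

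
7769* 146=1134274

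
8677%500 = 177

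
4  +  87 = 91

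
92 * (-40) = - 3680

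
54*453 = 24462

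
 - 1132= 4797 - 5929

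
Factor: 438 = 2^1*3^1*73^1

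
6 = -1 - - 7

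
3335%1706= 1629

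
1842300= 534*3450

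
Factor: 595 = 5^1*7^1*17^1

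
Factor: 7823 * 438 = 2^1*3^1*73^1*7823^1= 3426474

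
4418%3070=1348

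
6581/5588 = 1 + 993/5588 = 1.18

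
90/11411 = 90/11411 = 0.01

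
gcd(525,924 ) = 21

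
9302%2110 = 862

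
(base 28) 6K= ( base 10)188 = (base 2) 10111100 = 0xbc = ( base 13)116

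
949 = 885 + 64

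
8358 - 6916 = 1442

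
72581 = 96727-24146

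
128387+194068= 322455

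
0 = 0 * 44675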